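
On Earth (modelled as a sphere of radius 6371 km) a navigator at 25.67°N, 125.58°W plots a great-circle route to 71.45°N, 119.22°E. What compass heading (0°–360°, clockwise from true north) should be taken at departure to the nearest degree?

343°

Δλ = -115.200° = -2.0106 rad.
y = sin Δλ · cos φ₂ = (-0.9048)(0.3181) = -0.2879
x = cos φ₁ sin φ₂ − sin φ₁ cos φ₂ cos Δλ = (0.9013)(0.9480) − (0.4332)(0.3181)(-0.4258) = 0.9132
θ = atan2(y, x) = -17.50°; adding 360° gives 343°.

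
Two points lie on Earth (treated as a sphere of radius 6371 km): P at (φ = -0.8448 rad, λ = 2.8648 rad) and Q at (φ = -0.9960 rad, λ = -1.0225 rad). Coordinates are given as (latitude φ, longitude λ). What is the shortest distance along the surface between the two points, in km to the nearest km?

7644 km

With latitudes φ₁ = -48.403°, φ₂ = -57.067° and longitude difference Δλ = 137.274°:
cos c = sin φ₁ sin φ₂ + cos φ₁ cos φ₂ cos Δλ = (-0.7478)(-0.8393) + (0.6639)(0.5437)(-0.7346) = 0.36252,
so c = arccos(0.36252) = 1.19982 rad.
Distance = R·c = 6371 × 1.1998 ≈ 7644 km.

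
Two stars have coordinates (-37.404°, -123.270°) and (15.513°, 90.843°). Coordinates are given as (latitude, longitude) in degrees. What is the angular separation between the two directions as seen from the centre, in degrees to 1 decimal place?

142.8°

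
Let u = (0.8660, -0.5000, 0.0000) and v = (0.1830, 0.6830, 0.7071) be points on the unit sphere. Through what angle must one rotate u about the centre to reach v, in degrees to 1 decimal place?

100.5°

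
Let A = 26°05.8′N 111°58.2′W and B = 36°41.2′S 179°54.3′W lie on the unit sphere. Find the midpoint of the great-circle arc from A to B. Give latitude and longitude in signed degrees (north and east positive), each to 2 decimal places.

-6.37°, -143.76°

The central angle between A and B is δ = 1.5631 rad.
With f = 0.5, the slerp weights are sin((1−f)δ)/sin δ = 0.7044 and sin(fδ)/sin δ = 0.7044.
Weighted sum of the unit vectors: (0.7044)·(-0.3360,-0.8328,0.4399) + (0.7044)·(-0.8019,-0.0013,-0.5974) = (-0.8015, -0.5876, -0.1110).
Converting back: φ = atan2(z, √(x²+y²)) = -6.37°, λ = atan2(y, x) = -143.76°.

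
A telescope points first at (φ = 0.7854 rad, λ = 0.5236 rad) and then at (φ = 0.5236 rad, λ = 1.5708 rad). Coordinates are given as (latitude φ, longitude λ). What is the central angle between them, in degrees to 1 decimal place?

In radians: φ₁ = 0.7854, φ₂ = 0.5236, Δλ = 60.000° = 1.0472 rad.
cos c = sin φ₁ sin φ₂ + cos φ₁ cos φ₂ cos Δλ = (0.7071)(0.5000) + (0.7071)(0.8660)(0.5000) = 0.65974,
so c = arccos(0.65974) = 0.85033 rad.
So the angular separation is 48.7°.

48.7°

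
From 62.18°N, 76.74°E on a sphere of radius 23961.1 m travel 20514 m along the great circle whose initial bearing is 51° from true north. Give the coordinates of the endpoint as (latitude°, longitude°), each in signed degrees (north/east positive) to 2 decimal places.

Angular distance δ = d/R = 20514/23961.1 = 0.85614 rad; initial bearing θ = 0.8901 rad.
sin φ₂ = sin φ₁ cos δ + cos φ₁ sin δ cos θ = (0.8844)(0.6554) + (0.4667)(0.7553)(0.6293) = 0.8014, so φ₂ = 53.27°.
Δλ = atan2(sin θ sin δ cos φ₁, cos δ − sin φ₁ sin φ₂) = atan2(0.2739, -0.0535) = 101.042°.
λ₂ = 76.740° + 101.042° = 177.78°.

53.27°, 177.78°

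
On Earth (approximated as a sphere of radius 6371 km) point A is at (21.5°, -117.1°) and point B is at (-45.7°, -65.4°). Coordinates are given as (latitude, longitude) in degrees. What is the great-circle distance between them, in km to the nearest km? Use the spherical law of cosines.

With latitudes φ₁ = 21.500°, φ₂ = -45.700° and longitude difference Δλ = 51.700°:
cos c = sin φ₁ sin φ₂ + cos φ₁ cos φ₂ cos Δλ = (0.3665)(-0.7157) + (0.9304)(0.6984)(0.6198) = 0.14044,
so c = arccos(0.14044) = 1.42989 rad.
Distance = R·c = 6371 × 1.4299 ≈ 9110 km.

9110 km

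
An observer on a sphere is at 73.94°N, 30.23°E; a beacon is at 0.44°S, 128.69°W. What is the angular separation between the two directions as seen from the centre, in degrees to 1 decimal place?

In radians: φ₁ = 1.2905, φ₂ = -0.0077, Δλ = -158.920° = -2.7737 rad.
cos c = sin φ₁ sin φ₂ + cos φ₁ cos φ₂ cos Δλ = (0.9610)(-0.0077) + (0.2766)(1.0000)(-0.9331) = -0.26550,
so c = arccos(-0.26550) = 1.83952 rad.
So the angular separation is 105.4°.

105.4°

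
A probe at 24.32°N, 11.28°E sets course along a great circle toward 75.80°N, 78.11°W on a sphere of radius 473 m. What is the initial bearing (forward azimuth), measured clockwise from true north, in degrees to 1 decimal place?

Δλ = -89.390° = -1.5601 rad.
y = sin Δλ · cos φ₂ = (-0.9999)(0.2453) = -0.2453
x = cos φ₁ sin φ₂ − sin φ₁ cos φ₂ cos Δλ = (0.9113)(0.9694) − (0.4118)(0.2453)(0.0106) = 0.8823
θ = atan2(y, x) = -15.54°; adding 360° gives 344.5°.

344.5°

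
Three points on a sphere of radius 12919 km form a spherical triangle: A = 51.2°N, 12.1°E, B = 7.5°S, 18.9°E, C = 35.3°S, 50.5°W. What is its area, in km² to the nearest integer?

131828741 km²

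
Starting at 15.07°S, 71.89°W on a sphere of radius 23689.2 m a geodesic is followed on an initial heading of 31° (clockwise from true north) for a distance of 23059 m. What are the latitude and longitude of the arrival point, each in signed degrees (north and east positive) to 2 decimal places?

Angular distance δ = d/R = 23059/23689.2 = 0.97340 rad; initial bearing θ = 0.5411 rad.
sin φ₂ = sin φ₁ cos δ + cos φ₁ sin δ cos θ = (-0.2600)(0.5625) + (0.9656)(0.8268)(0.8572) = 0.5381, so φ₂ = 32.55°.
Δλ = atan2(sin θ sin δ cos φ₁, cos δ − sin φ₁ sin φ₂) = atan2(0.4112, 0.7024) = 30.345°.
λ₂ = -71.890° + 30.345° = -41.54°.

32.55°, -41.54°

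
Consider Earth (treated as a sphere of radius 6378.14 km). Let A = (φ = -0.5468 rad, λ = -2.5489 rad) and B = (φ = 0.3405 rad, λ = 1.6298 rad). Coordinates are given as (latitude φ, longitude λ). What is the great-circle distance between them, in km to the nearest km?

13990 km

In radians: φ₁ = -0.5468, φ₂ = 0.3405, Δλ = -120.578° = -2.1045 rad.
cos c = sin φ₁ sin φ₂ + cos φ₁ cos φ₂ cos Δλ = (-0.5200)(0.3340) + (0.8542)(0.9426)(-0.5087) = -0.58323,
so c = arccos(-0.58323) = 2.19350 rad.
Distance = R·c = 6378.14 × 2.1935 ≈ 13990 km.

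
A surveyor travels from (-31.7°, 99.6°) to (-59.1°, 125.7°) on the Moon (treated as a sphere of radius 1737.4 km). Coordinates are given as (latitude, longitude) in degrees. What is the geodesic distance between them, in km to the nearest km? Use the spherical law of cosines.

With latitudes φ₁ = -31.700°, φ₂ = -59.100° and longitude difference Δλ = 26.100°:
cos c = sin φ₁ sin φ₂ + cos φ₁ cos φ₂ cos Δλ = (-0.5255)(-0.8581) + (0.8508)(0.5135)(0.8980) = 0.84326,
so c = arccos(0.84326) = 0.56747 rad.
Distance = R·c = 1737.4 × 0.5675 ≈ 986 km.

986 km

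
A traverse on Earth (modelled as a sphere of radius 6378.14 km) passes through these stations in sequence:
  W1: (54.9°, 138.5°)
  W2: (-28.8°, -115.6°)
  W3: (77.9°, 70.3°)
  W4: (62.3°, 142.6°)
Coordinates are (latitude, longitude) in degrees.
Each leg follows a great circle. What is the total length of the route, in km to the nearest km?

Leg W1→W2: central angle 2.1320 rad, distance 13598.1 km.
Leg W2→W3: central angle 2.2833 rad, distance 14563.5 km.
Leg W3→W4: central angle 0.4616 rad, distance 2944.1 km.
Total: 13598.1 + 14563.5 + 2944.1 ≈ 31106 km.

31106 km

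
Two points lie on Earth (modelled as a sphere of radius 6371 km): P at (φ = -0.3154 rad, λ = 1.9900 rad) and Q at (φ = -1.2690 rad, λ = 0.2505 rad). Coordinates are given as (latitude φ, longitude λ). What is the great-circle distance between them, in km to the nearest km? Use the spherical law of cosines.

In radians: φ₁ = -0.3154, φ₂ = -1.2690, Δλ = -99.666° = -1.7395 rad.
cos c = sin φ₁ sin φ₂ + cos φ₁ cos φ₂ cos Δλ = (-0.3102)(-0.9548) + (0.9507)(0.2972)(-0.1679) = 0.24873,
so c = arccos(0.24873) = 1.31943 rad.
Distance = R·c = 6371 × 1.3194 ≈ 8406 km.

8406 km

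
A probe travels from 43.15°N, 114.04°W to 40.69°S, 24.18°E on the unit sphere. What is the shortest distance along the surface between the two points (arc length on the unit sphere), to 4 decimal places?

With latitudes φ₁ = 43.150°, φ₂ = -40.690° and longitude difference Δλ = 138.220°:
cos c = sin φ₁ sin φ₂ + cos φ₁ cos φ₂ cos Δλ = (0.6839)(-0.6520) + (0.7296)(0.7582)(-0.7457) = -0.85841,
so c = arccos(-0.85841) = 2.60295 rad.
On the unit sphere the arc length equals the central angle: 2.6030.

2.6030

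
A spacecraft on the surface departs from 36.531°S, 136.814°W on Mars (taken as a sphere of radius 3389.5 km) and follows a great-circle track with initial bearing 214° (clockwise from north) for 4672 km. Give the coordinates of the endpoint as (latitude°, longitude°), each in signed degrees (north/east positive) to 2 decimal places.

-50.15°, 102.12°

Angular distance δ = d/R = 4672/3389.5 = 1.37837 rad; initial bearing θ = 3.7350 rad.
sin φ₂ = sin φ₁ cos δ + cos φ₁ sin δ cos θ = (-0.5953)(0.1912) + (0.8035)(0.9815)(-0.8290) = -0.7677, so φ₂ = -50.15°.
Δλ = atan2(sin θ sin δ cos φ₁, cos δ − sin φ₁ sin φ₂) = atan2(-0.4410, -0.2657) = -121.071°.
λ₂ = -136.814° − 121.071° = -257.88° → 102.12° after wrapping to (−180°, 180°].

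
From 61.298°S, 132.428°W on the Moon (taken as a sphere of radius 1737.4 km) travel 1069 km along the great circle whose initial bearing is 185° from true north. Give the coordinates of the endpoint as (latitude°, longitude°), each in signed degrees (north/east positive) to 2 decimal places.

Angular distance δ = d/R = 1069/1737.4 = 0.61529 rad; initial bearing θ = 3.2289 rad.
sin φ₂ = sin φ₁ cos δ + cos φ₁ sin δ cos θ = (-0.8771)(0.8166) + (0.4803)(0.5772)(-0.9962) = -0.9924, so φ₂ = -82.94°.
Δλ = atan2(sin θ sin δ cos φ₁, cos δ − sin φ₁ sin φ₂) = atan2(-0.0242, -0.0539) = -155.844°.
λ₂ = -132.428° − 155.844° = -288.27° → 71.73° after wrapping to (−180°, 180°].

-82.94°, 71.73°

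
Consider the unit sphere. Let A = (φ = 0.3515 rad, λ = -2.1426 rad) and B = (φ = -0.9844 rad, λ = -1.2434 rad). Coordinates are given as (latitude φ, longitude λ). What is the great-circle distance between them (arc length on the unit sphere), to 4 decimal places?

1.5343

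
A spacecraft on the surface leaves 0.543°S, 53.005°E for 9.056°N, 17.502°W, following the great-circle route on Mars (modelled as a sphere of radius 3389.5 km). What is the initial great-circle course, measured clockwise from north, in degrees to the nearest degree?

280°

With φ₁ = -0.0095, φ₂ = 0.1581, Δλ = -1.2306 rad, the forward-azimuth formula gives
θ = atan2( sin Δλ cos φ₂ , cos φ₁ sin φ₂ − sin φ₁ cos φ₂ cos Δλ ) = atan2(-0.9309, 0.1605) = -80.22°.
Adding 360° brings this into [0°, 360°): 280°.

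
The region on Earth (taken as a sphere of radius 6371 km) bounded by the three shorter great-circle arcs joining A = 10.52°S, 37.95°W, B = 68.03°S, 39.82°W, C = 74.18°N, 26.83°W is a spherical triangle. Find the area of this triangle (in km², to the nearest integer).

Side lengths (central angles): a = 2.4863, b = 1.4833, c = 1.0040 rad; semiperimeter s = 2.4868.
By l'Huilier's theorem, tan(E/4) = √[tan(s/2) tan((s−a)/2) tan((s−b)/2) tan((s−c)/2)], giving spherical excess E = 0.0774 rad.
Area = E·R² = 0.0774 × (6371)² ≈ 3142988 km².

3142988 km²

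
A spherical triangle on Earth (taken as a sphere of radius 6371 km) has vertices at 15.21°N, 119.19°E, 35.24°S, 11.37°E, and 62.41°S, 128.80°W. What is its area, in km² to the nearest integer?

89257291 km²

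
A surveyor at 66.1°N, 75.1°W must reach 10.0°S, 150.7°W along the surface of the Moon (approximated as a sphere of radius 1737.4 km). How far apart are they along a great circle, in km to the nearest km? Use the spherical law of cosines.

2833 km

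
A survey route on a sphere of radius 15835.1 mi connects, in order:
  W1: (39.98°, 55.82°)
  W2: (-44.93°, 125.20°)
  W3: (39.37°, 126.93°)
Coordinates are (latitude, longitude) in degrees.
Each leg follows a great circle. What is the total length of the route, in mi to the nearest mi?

52386 mi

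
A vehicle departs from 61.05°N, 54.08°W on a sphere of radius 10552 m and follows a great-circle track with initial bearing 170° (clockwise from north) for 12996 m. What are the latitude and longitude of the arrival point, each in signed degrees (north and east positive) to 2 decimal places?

Angular distance δ = d/R = 12996/10552 = 1.23161 rad; initial bearing θ = 2.9671 rad.
sin φ₂ = sin φ₁ cos δ + cos φ₁ sin δ cos θ = (0.8750)(0.3327) + (0.4840)(0.9430)(-0.9848) = -0.1584, so φ₂ = -9.11°.
Δλ = atan2(sin θ sin δ cos φ₁, cos δ − sin φ₁ sin φ₂) = atan2(0.0793, 0.4713) = 9.547°.
λ₂ = -54.080° + 9.547° = -44.53°.

-9.11°, -44.53°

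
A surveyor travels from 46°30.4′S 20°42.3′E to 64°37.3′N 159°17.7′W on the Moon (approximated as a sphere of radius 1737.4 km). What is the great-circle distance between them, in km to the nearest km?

4909 km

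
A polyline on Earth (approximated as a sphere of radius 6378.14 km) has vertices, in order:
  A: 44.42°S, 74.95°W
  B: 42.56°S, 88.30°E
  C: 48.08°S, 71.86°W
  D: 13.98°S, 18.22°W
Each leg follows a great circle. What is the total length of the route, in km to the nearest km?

26170 km

Leg A→B: central angle 1.6012 rad, distance 10212.5 km.
Leg B→C: central angle 1.5304 rad, distance 9761.1 km.
Leg C→D: central angle 0.9714 rad, distance 6196.0 km.
Total: 10212.5 + 9761.1 + 6196.0 ≈ 26170 km.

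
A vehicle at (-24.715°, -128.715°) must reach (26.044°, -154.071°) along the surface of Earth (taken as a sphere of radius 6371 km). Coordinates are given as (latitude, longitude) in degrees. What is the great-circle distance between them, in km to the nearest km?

With latitudes φ₁ = -24.715°, φ₂ = 26.044° and longitude difference Δλ = -25.356°:
cos c = sin φ₁ sin φ₂ + cos φ₁ cos φ₂ cos Δλ = (-0.4181)(0.4391) + (0.9084)(0.8985)(0.9037) = 0.55396,
so c = arccos(0.55396) = 0.98368 rad.
Distance = R·c = 6371 × 0.9837 ≈ 6267 km.

6267 km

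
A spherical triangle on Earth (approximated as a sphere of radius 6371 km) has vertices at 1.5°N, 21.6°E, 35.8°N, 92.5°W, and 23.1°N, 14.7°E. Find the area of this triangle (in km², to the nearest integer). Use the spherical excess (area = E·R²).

10345605 km²

Side lengths (central angles): a = 1.5619, b = 0.3947, c = 1.8920 rad; semiperimeter s = 1.9243.
By l'Huilier's theorem, tan(E/4) = √[tan(s/2) tan((s−a)/2) tan((s−b)/2) tan((s−c)/2)], giving spherical excess E = 0.2549 rad.
Area = E·R² = 0.2549 × (6371)² ≈ 10345605 km².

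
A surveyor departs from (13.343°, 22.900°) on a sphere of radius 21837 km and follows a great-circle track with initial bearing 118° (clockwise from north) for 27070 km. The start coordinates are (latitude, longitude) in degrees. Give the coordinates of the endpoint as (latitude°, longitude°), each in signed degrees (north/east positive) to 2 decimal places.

-20.91°, 86.26°

Angular distance δ = d/R = 27070/21837 = 1.23964 rad; initial bearing θ = 2.0595 rad.
sin φ₂ = sin φ₁ cos δ + cos φ₁ sin δ cos θ = (0.2308)(0.3251) + (0.9730)(0.9457)(-0.4695) = -0.3569, so φ₂ = -20.91°.
Δλ = atan2(sin θ sin δ cos φ₁, cos δ − sin φ₁ sin φ₂) = atan2(0.8124, 0.4075) = 63.362°.
λ₂ = 22.900° + 63.362° = 86.26°.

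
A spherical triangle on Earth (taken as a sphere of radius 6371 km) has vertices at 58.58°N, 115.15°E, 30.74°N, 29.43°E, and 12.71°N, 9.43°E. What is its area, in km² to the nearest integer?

Side lengths (central angles): a = 0.4503, b = 1.5208, c = 1.0819 rad; semiperimeter s = 1.5265.
By l'Huilier's theorem, tan(E/4) = √[tan(s/2) tan((s−a)/2) tan((s−b)/2) tan((s−c)/2)], giving spherical excess E = 0.0767 rad.
Area = E·R² = 0.0767 × (6371)² ≈ 3111821 km².

3111821 km²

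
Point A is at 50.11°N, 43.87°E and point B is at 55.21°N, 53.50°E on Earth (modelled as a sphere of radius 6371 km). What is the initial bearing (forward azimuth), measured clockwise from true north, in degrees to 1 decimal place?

45.1°

Δλ = 9.630° = 0.1681 rad.
y = sin Δλ · cos φ₂ = (0.1673)(0.5706) = 0.0954
x = cos φ₁ sin φ₂ − sin φ₁ cos φ₂ cos Δλ = (0.6413)(0.8212) − (0.7673)(0.5706)(0.9859) = 0.0951
θ = atan2(y, x) = 45.12°, so the bearing is 45.1°.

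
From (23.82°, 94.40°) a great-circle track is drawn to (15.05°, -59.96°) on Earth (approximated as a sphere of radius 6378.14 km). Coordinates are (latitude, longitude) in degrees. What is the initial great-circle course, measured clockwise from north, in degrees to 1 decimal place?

324.7°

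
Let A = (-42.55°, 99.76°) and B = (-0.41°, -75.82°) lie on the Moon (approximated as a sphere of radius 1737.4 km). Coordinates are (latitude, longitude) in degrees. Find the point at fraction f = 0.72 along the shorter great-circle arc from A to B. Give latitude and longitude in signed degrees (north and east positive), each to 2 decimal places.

Central angle δ = 2.3886 rad. Interpolating on the sphere with fraction f = 0.72:
P = [sin((1−f)δ)·A + sin(fδ)·B] / sin δ = 0.9067·A + 1.4461·B in Cartesian coordinates,
giving P = (0.2410, -0.7437, -0.6235), i.e. latitude -38.57°, longitude -72.04°.

-38.57°, -72.04°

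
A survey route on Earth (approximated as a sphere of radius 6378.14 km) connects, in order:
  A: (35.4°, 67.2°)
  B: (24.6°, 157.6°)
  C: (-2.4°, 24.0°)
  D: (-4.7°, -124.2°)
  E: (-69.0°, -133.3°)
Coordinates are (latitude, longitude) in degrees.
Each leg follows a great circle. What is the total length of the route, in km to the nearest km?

Leg A→B: central angle 1.3326 rad, distance 8499.4 km.
Leg B→C: central angle 2.2704 rad, distance 14480.9 km.
Leg C→D: central angle 2.5734 rad, distance 16413.3 km.
Leg D→E: central angle 1.1272 rad, distance 7189.6 km.
Total: 8499.4 + 14480.9 + 16413.3 + 7189.6 ≈ 46583 km.

46583 km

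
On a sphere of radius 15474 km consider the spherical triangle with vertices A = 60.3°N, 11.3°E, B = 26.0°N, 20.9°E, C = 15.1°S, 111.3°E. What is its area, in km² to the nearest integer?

173784308 km²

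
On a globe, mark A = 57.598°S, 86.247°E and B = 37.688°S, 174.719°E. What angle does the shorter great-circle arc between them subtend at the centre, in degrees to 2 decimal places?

In radians: φ₁ = -1.0053, φ₂ = -0.6578, Δλ = 88.472° = 1.5441 rad.
cos c = sin φ₁ sin φ₂ + cos φ₁ cos φ₂ cos Δλ = (-0.8443)(-0.6114) + (0.5359)(0.7914)(0.0267) = 0.52749,
so c = arccos(0.52749) = 1.01516 rad.
So the angular separation is 58.16°.

58.16°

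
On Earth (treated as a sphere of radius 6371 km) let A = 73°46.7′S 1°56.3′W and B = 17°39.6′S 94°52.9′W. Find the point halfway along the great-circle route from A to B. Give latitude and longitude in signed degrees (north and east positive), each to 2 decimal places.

-52.23°, -78.33°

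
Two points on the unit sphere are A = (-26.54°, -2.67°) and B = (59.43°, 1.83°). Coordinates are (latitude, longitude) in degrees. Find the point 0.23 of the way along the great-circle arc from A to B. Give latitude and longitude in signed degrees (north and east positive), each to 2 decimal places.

-6.76°, -1.89°

Central angle δ = 1.5019 rad. Interpolating on the sphere with fraction f = 0.23:
P = [sin((1−f)δ)·A + sin(fδ)·B] / sin δ = 0.9176·A + 0.3394·B in Cartesian coordinates,
giving P = (0.9925, -0.0327, -0.1178), i.e. latitude -6.76°, longitude -1.89°.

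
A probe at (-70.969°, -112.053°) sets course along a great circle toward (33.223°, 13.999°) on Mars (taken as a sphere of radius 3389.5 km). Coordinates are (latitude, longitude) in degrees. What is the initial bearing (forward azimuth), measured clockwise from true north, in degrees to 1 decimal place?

113.0°

With φ₁ = -1.2386, φ₂ = 0.5799, Δλ = 2.2000 rad, the forward-azimuth formula gives
θ = atan2( sin Δλ cos φ₂ , cos φ₁ sin φ₂ − sin φ₁ cos φ₂ cos Δλ ) = atan2(0.6763, -0.2868) = 112.98°.
So the initial bearing is 113.0°.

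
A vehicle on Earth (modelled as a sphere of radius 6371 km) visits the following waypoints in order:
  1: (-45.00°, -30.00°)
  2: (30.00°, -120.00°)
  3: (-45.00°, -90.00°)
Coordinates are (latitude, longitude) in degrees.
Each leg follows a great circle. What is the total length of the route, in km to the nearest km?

21185 km

Leg 1→2: central angle 1.9322 rad, distance 12309.8 km.
Leg 2→3: central angle 1.3931 rad, distance 8875.3 km.
Total: 12309.8 + 8875.3 ≈ 21185 km.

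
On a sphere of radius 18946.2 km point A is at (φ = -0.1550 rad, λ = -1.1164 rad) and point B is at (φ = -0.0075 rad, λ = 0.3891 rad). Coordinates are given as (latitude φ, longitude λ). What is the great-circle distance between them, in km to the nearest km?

28516 km

Let φ₁ = -0.1550 rad, φ₂ = -0.0075 rad, and Δλ = 1.5055 rad.
cos c = sin φ₁ sin φ₂ + cos φ₁ cos φ₂ cos Δλ = (-0.1544)(-0.0075) + (0.9880)(1.0000)(0.0652) = 0.06562,
so c = arccos(0.06562) = 1.50513 rad.
Distance = R·c = 18946.2 × 1.5051 ≈ 28516 km.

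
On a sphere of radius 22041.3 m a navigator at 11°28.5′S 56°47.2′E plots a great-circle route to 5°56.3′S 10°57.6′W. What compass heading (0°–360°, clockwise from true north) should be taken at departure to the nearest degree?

With φ₁ = -0.2003, φ₂ = -0.1036, Δλ = -1.1824 rad, the forward-azimuth formula gives
θ = atan2( sin Δλ cos φ₂ , cos φ₁ sin φ₂ − sin φ₁ cos φ₂ cos Δλ ) = atan2(-0.9206, -0.0265) = -91.65°.
Adding 360° brings this into [0°, 360°): 268°.

268°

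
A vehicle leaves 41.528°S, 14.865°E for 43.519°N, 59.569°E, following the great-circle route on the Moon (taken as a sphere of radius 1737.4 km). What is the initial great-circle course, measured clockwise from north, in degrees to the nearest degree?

31°

With φ₁ = -0.7248, φ₂ = 0.7595, Δλ = 0.7802 rad, the forward-azimuth formula gives
θ = atan2( sin Δλ cos φ₂ , cos φ₁ sin φ₂ − sin φ₁ cos φ₂ cos Δλ ) = atan2(0.5101, 0.8572) = 30.76°.
So the initial bearing is 31°.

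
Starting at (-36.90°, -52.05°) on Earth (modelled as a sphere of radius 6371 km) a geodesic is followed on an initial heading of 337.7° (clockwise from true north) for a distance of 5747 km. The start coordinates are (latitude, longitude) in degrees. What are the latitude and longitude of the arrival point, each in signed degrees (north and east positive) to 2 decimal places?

12.02°, -69.77°

Angular distance δ = d/R = 5747/6371 = 0.90206 rad; initial bearing θ = 5.8940 rad.
sin φ₂ = sin φ₁ cos δ + cos φ₁ sin δ cos θ = (-0.6004)(0.6200) + (0.7997)(0.7846)(0.9252) = 0.2082, so φ₂ = 12.02°.
Δλ = atan2(sin θ sin δ cos φ₁, cos δ − sin φ₁ sin φ₂) = atan2(-0.2381, 0.7450) = -17.722°.
λ₂ = -52.050° − 17.722° = -69.77°.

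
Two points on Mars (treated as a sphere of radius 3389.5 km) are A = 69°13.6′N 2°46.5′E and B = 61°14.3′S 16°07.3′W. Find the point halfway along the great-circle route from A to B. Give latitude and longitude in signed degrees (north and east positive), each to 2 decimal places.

The central angle between A and B is δ = 2.2892 rad.
With f = 0.5, the slerp weights are sin((1−f)δ)/sin δ = 1.2094 and sin(fδ)/sin δ = 1.2094.
Weighted sum of the unit vectors: (1.2094)·(0.3543,0.0172,0.9350) + (1.2094)·(0.4622,-0.1336,-0.8766) = (0.9875, -0.1408, 0.0706).
Converting back: φ = atan2(z, √(x²+y²)) = 4.05°, λ = atan2(y, x) = -8.12°.

4.05°, -8.12°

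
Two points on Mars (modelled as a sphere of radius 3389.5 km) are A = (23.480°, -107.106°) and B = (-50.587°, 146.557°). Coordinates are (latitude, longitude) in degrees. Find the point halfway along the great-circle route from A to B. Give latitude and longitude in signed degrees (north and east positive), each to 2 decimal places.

Central angle δ = 2.0619 rad. Interpolating on the sphere with fraction f = 0.5:
P = [sin((1−f)δ)·A + sin(fδ)·B] / sin δ = 0.9728·A + 0.9728·B in Cartesian coordinates,
giving P = (-0.7778, -0.5124, -0.3640), i.e. latitude -21.34°, longitude -146.62°.

-21.34°, -146.62°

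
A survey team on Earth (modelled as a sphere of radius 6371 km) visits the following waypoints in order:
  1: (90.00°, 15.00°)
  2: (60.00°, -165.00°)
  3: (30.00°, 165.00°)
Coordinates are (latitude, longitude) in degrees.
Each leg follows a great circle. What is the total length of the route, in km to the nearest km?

7350 km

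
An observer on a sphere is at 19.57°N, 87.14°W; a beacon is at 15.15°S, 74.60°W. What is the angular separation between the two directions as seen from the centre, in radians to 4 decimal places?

0.6431 rad

Let φ₁ = 0.3416 rad, φ₂ = -0.2644 rad, and Δλ = 0.2189 rad.
Haversine: a = sin²(Δφ/2) + cos φ₁ cos φ₂ sin²(Δλ/2) = 0.0890 + (0.9422)(0.9652)(0.0119) = 0.09988.
Central angle c = 2·arcsin(√a) = 0.64309 rad.
So the angular separation is 0.6431 rad.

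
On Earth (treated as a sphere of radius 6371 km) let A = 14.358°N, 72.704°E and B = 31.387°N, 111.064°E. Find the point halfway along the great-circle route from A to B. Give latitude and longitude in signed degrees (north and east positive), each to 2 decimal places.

The central angle between A and B is δ = 0.6799 rad.
With f = 0.5, the slerp weights are sin((1−f)δ)/sin δ = 0.5304 and sin(fδ)/sin δ = 0.5304.
Weighted sum of the unit vectors: (0.5304)·(0.2880,0.9250,0.2480) + (0.5304)·(-0.3068,0.7966,0.5208) = (-0.0100, 0.9130, 0.4077).
Converting back: φ = atan2(z, √(x²+y²)) = 24.06°, λ = atan2(y, x) = 90.63°.

24.06°, 90.63°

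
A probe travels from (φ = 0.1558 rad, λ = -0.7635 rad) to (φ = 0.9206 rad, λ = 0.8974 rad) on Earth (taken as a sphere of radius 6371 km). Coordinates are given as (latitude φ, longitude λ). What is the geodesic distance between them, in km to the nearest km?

With latitudes φ₁ = 8.927°, φ₂ = 52.746° and longitude difference Δλ = 95.163°:
cos c = sin φ₁ sin φ₂ + cos φ₁ cos φ₂ cos Δλ = (0.1552)(0.7960) + (0.9879)(0.6053)(-0.0900) = 0.06970,
so c = arccos(0.06970) = 1.50104 rad.
Distance = R·c = 6371 × 1.5010 ≈ 9563 km.

9563 km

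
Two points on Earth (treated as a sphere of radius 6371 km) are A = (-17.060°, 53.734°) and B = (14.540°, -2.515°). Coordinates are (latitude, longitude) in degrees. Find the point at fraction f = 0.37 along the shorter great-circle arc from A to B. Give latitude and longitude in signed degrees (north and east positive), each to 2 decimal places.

Central angle δ = 1.1147 rad. Interpolating on the sphere with fraction f = 0.37:
P = [sin((1−f)δ)·A + sin(fδ)·B] / sin δ = 0.7195·A + 0.4465·B in Cartesian coordinates,
giving P = (0.8386, 0.5356, -0.0990), i.e. latitude -5.68°, longitude 32.57°.

-5.68°, 32.57°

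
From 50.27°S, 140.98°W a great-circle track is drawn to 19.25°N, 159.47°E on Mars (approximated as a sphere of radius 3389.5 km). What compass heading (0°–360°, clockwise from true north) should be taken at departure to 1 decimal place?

Δλ = -59.550° = -1.0393 rad.
y = sin Δλ · cos φ₂ = (-0.8621)(0.9441) = -0.8139
x = cos φ₁ sin φ₂ − sin φ₁ cos φ₂ cos Δλ = (0.6392)(0.3297) − (-0.7691)(0.9441)(0.5068) = 0.5787
θ = atan2(y, x) = -54.59°; adding 360° gives 305.4°.

305.4°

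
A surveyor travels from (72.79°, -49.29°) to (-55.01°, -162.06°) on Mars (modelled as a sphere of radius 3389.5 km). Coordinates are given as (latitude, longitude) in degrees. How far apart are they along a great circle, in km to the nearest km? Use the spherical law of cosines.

Let φ₁ = 1.2704 rad, φ₂ = -0.9601 rad, and Δλ = -1.9682 rad.
cos c = sin φ₁ sin φ₂ + cos φ₁ cos φ₂ cos Δλ = (0.9552)(-0.8193) + (0.2959)(0.5734)(-0.3870) = -0.84824,
so c = arccos(-0.84824) = 2.58344 rad.
Distance = R·c = 3389.5 × 2.5834 ≈ 8757 km.

8757 km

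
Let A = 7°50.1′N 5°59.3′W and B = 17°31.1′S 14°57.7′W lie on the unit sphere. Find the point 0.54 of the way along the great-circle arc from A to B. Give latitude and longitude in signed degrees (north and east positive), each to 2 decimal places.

-5.87°, -10.74°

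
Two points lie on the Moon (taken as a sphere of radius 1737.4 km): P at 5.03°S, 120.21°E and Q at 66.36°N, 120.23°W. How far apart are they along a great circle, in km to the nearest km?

With latitudes φ₁ = -5.030°, φ₂ = 66.360° and longitude difference Δλ = 119.560°:
Haversine: a = sin²(Δφ/2) + cos φ₁ cos φ₂ sin²(Δλ/2) = 0.3404 + (0.9961)(0.4010)(0.7467) = 0.63869.
Central angle c = 2·arcsin(√a) = 1.85186 rad.
Distance = R·c = 1737.4 × 1.8519 ≈ 3217 km.

3217 km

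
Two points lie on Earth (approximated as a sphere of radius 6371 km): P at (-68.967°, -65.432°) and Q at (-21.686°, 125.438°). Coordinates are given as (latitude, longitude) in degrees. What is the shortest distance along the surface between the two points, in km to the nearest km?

In radians: φ₁ = -1.2037, φ₂ = -0.3785, Δλ = -169.130° = -2.9519 rad.
cos c = sin φ₁ sin φ₂ + cos φ₁ cos φ₂ cos Δλ = (-0.9334)(-0.3695) + (0.3589)(0.9292)(-0.9821) = 0.01738,
so c = arccos(0.01738) = 1.55341 rad.
Distance = R·c = 6371 × 1.5534 ≈ 9897 km.

9897 km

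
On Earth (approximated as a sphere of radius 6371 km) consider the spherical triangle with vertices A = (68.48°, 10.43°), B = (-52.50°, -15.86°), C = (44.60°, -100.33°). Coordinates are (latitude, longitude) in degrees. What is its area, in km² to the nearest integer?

74572270 km²

Side lengths (central angles): a = 2.1121, b = 0.9757, c = 2.1387 rad; semiperimeter s = 2.6132.
By l'Huilier's theorem, tan(E/4) = √[tan(s/2) tan((s−a)/2) tan((s−b)/2) tan((s−c)/2)], giving spherical excess E = 1.8372 rad.
Area = E·R² = 1.8372 × (6371)² ≈ 74572270 km².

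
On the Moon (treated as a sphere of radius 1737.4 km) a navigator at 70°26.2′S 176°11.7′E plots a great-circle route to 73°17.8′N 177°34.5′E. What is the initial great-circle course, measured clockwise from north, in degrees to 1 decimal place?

Δλ = 1.380° = 0.0241 rad.
y = sin Δλ · cos φ₂ = (0.0241)(0.2874) = 0.0069
x = cos φ₁ sin φ₂ − sin φ₁ cos φ₂ cos Δλ = (0.3348)(0.9578) − (-0.9423)(0.2874)(0.9997) = 0.5915
θ = atan2(y, x) = 0.67°, so the bearing is 0.7°.

0.7°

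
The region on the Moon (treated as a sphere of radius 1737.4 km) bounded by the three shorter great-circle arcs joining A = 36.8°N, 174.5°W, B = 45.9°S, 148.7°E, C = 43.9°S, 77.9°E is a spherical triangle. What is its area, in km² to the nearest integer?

2352045 km²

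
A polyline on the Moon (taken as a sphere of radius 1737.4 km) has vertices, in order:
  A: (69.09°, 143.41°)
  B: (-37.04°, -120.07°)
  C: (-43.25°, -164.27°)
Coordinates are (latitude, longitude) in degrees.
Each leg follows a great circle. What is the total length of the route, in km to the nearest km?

Leg A→B: central angle 2.2081 rad, distance 3836.4 km.
Leg B→C: central angle 0.5925 rad, distance 1029.4 km.
Total: 3836.4 + 1029.4 ≈ 4866 km.

4866 km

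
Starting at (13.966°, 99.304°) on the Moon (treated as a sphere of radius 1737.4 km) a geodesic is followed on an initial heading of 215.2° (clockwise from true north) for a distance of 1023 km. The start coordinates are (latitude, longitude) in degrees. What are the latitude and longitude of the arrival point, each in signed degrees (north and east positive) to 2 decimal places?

-13.87°, 80.05°

Angular distance δ = d/R = 1023/1737.4 = 0.58881 rad; initial bearing θ = 3.7559 rad.
sin φ₂ = sin φ₁ cos δ + cos φ₁ sin δ cos θ = (0.2413)(0.8316) + (0.9704)(0.5554)(-0.8171) = -0.2397, so φ₂ = -13.87°.
Δλ = atan2(sin θ sin δ cos φ₁, cos δ − sin φ₁ sin φ₂) = atan2(-0.3107, 0.8895) = -19.253°.
λ₂ = 99.304° − 19.253° = 80.05°.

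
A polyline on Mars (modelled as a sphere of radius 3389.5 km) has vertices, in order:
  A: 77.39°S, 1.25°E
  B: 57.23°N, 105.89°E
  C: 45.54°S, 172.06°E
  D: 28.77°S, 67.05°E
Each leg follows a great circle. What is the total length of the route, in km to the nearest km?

20361 km

Leg A→B: central angle 2.5876 rad, distance 8770.7 km.
Leg B→C: central angle 2.0342 rad, distance 6894.9 km.
Leg C→D: central angle 1.3852 rad, distance 4695.2 km.
Total: 8770.7 + 6894.9 + 4695.2 ≈ 20361 km.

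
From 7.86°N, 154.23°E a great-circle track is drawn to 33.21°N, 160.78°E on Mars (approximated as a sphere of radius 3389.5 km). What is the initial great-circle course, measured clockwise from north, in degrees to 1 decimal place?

With φ₁ = 0.1372, φ₂ = 0.5796, Δλ = 0.1143 rad, the forward-azimuth formula gives
θ = atan2( sin Δλ cos φ₂ , cos φ₁ sin φ₂ − sin φ₁ cos φ₂ cos Δλ ) = atan2(0.0954, 0.4289) = 12.55°.
So the initial bearing is 12.5°.

12.5°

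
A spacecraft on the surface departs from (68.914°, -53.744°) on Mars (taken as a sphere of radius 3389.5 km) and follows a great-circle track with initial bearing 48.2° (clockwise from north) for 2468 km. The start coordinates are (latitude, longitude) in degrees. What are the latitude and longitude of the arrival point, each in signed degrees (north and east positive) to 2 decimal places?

Angular distance δ = d/R = 2468/3389.5 = 0.72813 rad; initial bearing θ = 0.8412 rad.
sin φ₂ = sin φ₁ cos δ + cos φ₁ sin δ cos θ = (0.9330)(0.7464) + (0.3598)(0.6655)(0.6665) = 0.8560, so φ₂ = 58.87°.
Δλ = atan2(sin θ sin δ cos φ₁, cos δ − sin φ₁ sin φ₂) = atan2(0.1785, -0.0523) = 106.327°.
λ₂ = -53.744° + 106.327° = 52.58°.

58.87°, 52.58°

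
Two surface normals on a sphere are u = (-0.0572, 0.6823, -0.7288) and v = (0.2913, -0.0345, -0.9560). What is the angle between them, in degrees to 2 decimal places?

u·v = 0.6565; |u| = 1.0000, |v| = 1.0000.
cos θ = (u·v)/(|u||v|) = 0.6566, so θ = 48.96°.

48.96°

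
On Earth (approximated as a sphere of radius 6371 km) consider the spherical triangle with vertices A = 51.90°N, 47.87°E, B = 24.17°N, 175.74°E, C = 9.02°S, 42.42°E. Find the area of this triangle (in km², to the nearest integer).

Side lengths (central angles): a = 2.3218, b = 1.0664, c = 1.5942 rad; semiperimeter s = 2.4912.
By l'Huilier's theorem, tan(E/4) = √[tan(s/2) tan((s−a)/2) tan((s−b)/2) tan((s−c)/2)], giving spherical excess E = 1.2515 rad.
Area = E·R² = 1.2515 × (6371)² ≈ 50796782 km².

50796782 km²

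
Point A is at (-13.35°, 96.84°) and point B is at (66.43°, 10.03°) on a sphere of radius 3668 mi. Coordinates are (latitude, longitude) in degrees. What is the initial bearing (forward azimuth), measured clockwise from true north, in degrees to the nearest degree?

With φ₁ = -0.2330, φ₂ = 1.1594, Δλ = -1.5151 rad, the forward-azimuth formula gives
θ = atan2( sin Δλ cos φ₂ , cos φ₁ sin φ₂ − sin φ₁ cos φ₂ cos Δλ ) = atan2(-0.3992, 0.8969) = -23.99°.
Adding 360° brings this into [0°, 360°): 336°.

336°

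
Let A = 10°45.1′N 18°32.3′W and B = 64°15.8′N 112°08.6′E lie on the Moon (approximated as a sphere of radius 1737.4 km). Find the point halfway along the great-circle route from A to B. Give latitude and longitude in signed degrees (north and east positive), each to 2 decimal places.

Central angle δ = 1.6811 rad. Interpolating on the sphere with fraction f = 0.5:
P = [sin((1−f)δ)·A + sin(fδ)·B] / sin δ = 0.7495·A + 0.7495·B in Cartesian coordinates,
giving P = (0.5755, 0.0673, 0.8150), i.e. latitude 54.59°, longitude 6.67°.

54.59°, 6.67°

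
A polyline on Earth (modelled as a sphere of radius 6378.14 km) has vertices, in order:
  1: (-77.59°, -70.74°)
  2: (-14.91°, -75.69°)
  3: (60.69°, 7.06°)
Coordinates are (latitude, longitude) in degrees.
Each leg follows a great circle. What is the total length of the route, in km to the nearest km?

18057 km

Leg 1→2: central angle 1.0948 rad, distance 6983.1 km.
Leg 2→3: central angle 1.7362 rad, distance 11073.8 km.
Total: 6983.1 + 11073.8 ≈ 18057 km.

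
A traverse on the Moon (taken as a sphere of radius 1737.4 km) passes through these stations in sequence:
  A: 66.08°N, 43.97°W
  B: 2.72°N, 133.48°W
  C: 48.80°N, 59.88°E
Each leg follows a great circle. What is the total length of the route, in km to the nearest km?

6504 km

Leg A→B: central angle 1.5239 rad, distance 2647.7 km.
Leg B→C: central angle 2.2199 rad, distance 3856.8 km.
Total: 2647.7 + 3856.8 ≈ 6504 km.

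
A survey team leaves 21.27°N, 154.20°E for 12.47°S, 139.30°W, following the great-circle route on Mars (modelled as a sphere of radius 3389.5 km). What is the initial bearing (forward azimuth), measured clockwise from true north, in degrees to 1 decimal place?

With φ₁ = 0.3712, φ₂ = -0.2176, Δλ = 1.1606 rad, the forward-azimuth formula gives
θ = atan2( sin Δλ cos φ₂ , cos φ₁ sin φ₂ − sin φ₁ cos φ₂ cos Δλ ) = atan2(0.8954, -0.3425) = 110.93°.
So the initial bearing is 110.9°.

110.9°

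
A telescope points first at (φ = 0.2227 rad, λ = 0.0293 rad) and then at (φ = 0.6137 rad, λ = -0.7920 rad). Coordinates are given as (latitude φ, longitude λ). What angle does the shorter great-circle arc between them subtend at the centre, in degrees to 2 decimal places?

47.90°

Let φ₁ = 0.2227 rad, φ₂ = 0.6137 rad, and Δλ = -0.8213 rad.
Haversine: a = sin²(Δφ/2) + cos φ₁ cos φ₂ sin²(Δλ/2) = 0.0377 + (0.9753)(0.8175)(0.1594) = 0.16480.
Central angle c = 2·arcsin(√a) = 0.83606 rad.
So the angular separation is 47.90°.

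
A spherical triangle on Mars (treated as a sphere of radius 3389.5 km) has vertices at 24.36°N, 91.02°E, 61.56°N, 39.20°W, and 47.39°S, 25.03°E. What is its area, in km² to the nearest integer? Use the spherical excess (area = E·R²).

Side lengths (central angles): a = 2.1025, b = 1.6234, c = 1.4882 rad; semiperimeter s = 2.6070.
By l'Huilier's theorem, tan(E/4) = √[tan(s/2) tan((s−a)/2) tan((s−b)/2) tan((s−c)/2)], giving spherical excess E = 2.0478 rad.
Area = E·R² = 2.0478 × (3389.5)² ≈ 23526986 km².

23526986 km²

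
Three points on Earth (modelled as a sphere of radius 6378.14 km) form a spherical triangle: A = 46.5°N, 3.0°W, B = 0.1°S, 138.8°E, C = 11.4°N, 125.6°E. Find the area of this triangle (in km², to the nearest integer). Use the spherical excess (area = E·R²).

Side lengths (central angles): a = 0.3044, b = 1.8521, c = 2.1439 rad; semiperimeter s = 2.1502.
By l'Huilier's theorem, tan(E/4) = √[tan(s/2) tan((s−a)/2) tan((s−b)/2) tan((s−c)/2)], giving spherical excess E = 0.1361 rad.
Area = E·R² = 0.1361 × (6378.14)² ≈ 5537321 km².

5537321 km²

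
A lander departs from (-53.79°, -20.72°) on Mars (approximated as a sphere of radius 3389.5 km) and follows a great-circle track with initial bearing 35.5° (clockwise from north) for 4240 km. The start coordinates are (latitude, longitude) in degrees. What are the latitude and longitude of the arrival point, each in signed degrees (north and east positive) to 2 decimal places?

11.70°, 13.54°

Angular distance δ = d/R = 4240/3389.5 = 1.25092 rad; initial bearing θ = 0.6196 rad.
sin φ₂ = sin φ₁ cos δ + cos φ₁ sin δ cos θ = (-0.8069)(0.3144) + (0.5907)(0.9493)(0.8141) = 0.2028, so φ₂ = 11.70°.
Δλ = atan2(sin θ sin δ cos φ₁, cos δ − sin φ₁ sin φ₂) = atan2(0.3256, 0.4781) = 34.260°.
λ₂ = -20.720° + 34.260° = 13.54°.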